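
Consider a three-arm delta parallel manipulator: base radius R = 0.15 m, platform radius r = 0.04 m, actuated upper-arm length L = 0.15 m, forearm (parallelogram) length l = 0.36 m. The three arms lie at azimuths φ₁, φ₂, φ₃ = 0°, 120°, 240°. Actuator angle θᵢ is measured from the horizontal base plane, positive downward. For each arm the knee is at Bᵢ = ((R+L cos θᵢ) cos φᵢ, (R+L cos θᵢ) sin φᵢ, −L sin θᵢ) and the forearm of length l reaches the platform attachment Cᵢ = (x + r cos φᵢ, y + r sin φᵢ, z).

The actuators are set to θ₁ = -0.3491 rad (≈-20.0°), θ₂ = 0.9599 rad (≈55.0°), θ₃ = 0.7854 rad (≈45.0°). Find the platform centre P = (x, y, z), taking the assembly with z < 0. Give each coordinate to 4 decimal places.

arm 1 at φ=0.0°: e+L cos θ1 = 0.2510;  O1 = (0.2510, 0.0000, 0.0513)
φ2=120.0°: virtual centre (-0.0980, 0.1698, -0.1229), radius l
arm 3 at φ=240.0°: e+L cos θ3 = 0.2161;  O3 = (-0.1080, -0.1871, -0.1061)
|O₂|²−|O₁|² = -0.0121;  |O₃|²−|O₁|² = -0.0077
plane₁₂: -0.6979x+0.3396y+-0.3484z = -0.0121
Cramer: x(z) = 0.0141-0.4698z;  y(z) = -0.0066+0.0603z
quadratic in z: (1.2243)z²+(0.1191)z+(-0.0708)=0, √Δ=0.6009 → z ∈ {-0.2940, 0.1967}; z = -0.2940 (taking z<0)
x = 0.1523, y = -0.0243

(0.1523, -0.0243, -0.2940)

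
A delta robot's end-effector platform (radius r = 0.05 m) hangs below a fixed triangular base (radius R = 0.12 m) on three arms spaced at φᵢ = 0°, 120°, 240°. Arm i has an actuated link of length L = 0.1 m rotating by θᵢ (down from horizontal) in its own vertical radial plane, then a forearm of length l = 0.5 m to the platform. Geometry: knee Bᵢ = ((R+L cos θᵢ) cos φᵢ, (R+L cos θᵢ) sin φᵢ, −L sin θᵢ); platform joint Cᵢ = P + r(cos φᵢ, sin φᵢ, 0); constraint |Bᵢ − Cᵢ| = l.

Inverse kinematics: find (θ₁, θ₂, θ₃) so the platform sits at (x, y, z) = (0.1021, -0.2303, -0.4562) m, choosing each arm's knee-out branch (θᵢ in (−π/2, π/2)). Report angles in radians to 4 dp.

θ₁ = 0.1748, θ₂ = 1.3091, θ₃ = 0.0003

rotate P by −φ1: (0.1021, -0.2303, -0.4562)
  A cos θ + B sin θ = C:  -0.0321·cos θ + -0.4562·sin θ = -0.1109
  θ1 = atan2(B,A) + arccos(C/0.4573) = 0.1748
rotate P by −φ2: (-0.2505, 0.0267, -0.4562)
  A=0.3205, B=-0.4562, C=(l²−L²−A²−y'²−z²)/(2L)=-0.3578
  θ2 = atan2(B,A) + arccos(C/0.5575) = 1.3091
rotate P by −φ3: (0.1484, 0.2036, -0.4562)
  A cos θ + B sin θ = C:  -0.0784·cos θ + -0.4562·sin θ = -0.0785
  γ=atan2(-0.4562,-0.0784)=-1.7410;  ψ=arccos(-0.1696)=1.7413;  θ3=γ+ψ≈0.0003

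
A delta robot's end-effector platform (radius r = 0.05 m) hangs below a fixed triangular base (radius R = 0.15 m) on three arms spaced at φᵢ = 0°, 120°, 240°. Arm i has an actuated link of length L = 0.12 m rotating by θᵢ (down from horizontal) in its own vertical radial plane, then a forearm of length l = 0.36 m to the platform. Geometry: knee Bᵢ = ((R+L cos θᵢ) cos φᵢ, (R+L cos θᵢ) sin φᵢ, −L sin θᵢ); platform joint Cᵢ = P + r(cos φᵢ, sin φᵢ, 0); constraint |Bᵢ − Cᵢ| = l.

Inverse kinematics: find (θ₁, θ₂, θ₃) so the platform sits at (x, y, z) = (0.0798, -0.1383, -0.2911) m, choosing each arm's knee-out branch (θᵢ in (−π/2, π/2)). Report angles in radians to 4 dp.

φ1=0.0° → target in arm frame (0.0798, -0.1383)
  e−x'=0.0202;  (l²−L²−(e−x')²−y'²−z²)/2L = 0.0455
  θ1 = atan2(B,A) + arccos(C/0.2918) = -0.0874
rotate P by −φ2: (-0.1597, 0.0000, -0.2911)
  A=0.2597, B=-0.2911, C=(l²−L²−A²−y'²−z²)/(2L)=-0.1540
  θ2 = atan2(B,A) + arccos(C/0.3901) = 1.1343
φ3=240.0° → target in arm frame (0.0799, 0.1383)
  A cos θ + B sin θ = C:  0.0201·cos θ + -0.2911·sin θ = 0.0456
  γ=atan2(-0.2911,0.0201)=-1.5018;  ψ=arccos(0.1562)=1.4139;  θ3=γ+ψ≈-0.0878

θ₁ = -0.0874, θ₂ = 1.1343, θ₃ = -0.0878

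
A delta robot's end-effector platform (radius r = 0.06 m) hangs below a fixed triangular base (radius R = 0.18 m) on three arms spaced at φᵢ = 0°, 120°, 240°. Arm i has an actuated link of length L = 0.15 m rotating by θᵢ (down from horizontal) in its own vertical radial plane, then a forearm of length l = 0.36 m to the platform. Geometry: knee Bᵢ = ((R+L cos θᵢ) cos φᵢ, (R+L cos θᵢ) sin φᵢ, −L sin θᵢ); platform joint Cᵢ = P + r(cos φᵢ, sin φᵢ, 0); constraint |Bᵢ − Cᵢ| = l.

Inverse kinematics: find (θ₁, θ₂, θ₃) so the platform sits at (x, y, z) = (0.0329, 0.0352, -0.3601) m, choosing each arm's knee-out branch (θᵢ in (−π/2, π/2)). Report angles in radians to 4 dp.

rotate P by −φ1: (0.0329, 0.0352, -0.3601)
  e−x'=0.0871;  (l²−L²−(e−x')²−y'²−z²)/2L = -0.1047
  √(A²+B²)=0.3705;  θ1 = -1.3335+1.8572 ≈ 0.5237
rotate P by −φ2: (0.0140, -0.0461, -0.3601)
  A cos θ + B sin θ = C:  0.1060·cos θ + -0.3601·sin θ = -0.1198
  √(A²+B²)=0.3754;  θ2 = -1.2846+1.8955 ≈ 0.6109
rotate P by −φ3: (-0.0469, 0.0109, -0.3601)
  A cos θ + B sin θ = C:  0.1669·cos θ + -0.3601·sin θ = -0.1685
  √(A²+B²)=0.3969;  θ3 = -1.1367+2.0093 ≈ 0.8726

θ₁ = 0.5237, θ₂ = 0.6109, θ₃ = 0.8726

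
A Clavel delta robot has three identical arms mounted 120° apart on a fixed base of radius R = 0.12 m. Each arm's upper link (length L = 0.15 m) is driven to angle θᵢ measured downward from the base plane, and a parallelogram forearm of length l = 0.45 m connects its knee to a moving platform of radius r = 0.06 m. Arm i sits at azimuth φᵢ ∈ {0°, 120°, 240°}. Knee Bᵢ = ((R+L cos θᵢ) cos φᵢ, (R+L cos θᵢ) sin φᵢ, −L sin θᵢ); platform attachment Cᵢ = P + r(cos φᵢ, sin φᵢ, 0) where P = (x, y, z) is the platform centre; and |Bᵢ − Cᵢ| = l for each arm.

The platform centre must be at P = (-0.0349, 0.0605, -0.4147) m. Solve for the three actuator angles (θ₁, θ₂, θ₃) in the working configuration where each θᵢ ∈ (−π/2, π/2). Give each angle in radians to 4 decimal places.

φ1=0.0° → target in arm frame (-0.0349, 0.0605)
  e−x'=0.0949;  (l²−L²−(e−x')²−y'²−z²)/2L = -0.0155
  √(A²+B²)=0.4254;  θ1 = -1.3458+1.6072 ≈ 0.2613
φ2=120.0° → target in arm frame (0.0698, 0.0000)
  A cos θ + B sin θ = C:  -0.0098·cos θ + -0.4147·sin θ = 0.0264
  γ=atan2(-0.4147,-0.0098)=-1.5945;  ψ=arccos(0.0637)=1.5071;  θ2=γ+ψ≈-0.0875
φ3=240.0° → target in arm frame (-0.0349, -0.0605)
  A=0.0949, B=-0.4147, C=(l²−L²−A²−y'²−z²)/(2L)=-0.0155
  γ=atan2(-0.4147,0.0949)=-1.3457;  ψ=arccos(-0.0364)=1.6072;  θ3=γ+ψ≈0.2615

θ₁ = 0.2613, θ₂ = -0.0875, θ₃ = 0.2615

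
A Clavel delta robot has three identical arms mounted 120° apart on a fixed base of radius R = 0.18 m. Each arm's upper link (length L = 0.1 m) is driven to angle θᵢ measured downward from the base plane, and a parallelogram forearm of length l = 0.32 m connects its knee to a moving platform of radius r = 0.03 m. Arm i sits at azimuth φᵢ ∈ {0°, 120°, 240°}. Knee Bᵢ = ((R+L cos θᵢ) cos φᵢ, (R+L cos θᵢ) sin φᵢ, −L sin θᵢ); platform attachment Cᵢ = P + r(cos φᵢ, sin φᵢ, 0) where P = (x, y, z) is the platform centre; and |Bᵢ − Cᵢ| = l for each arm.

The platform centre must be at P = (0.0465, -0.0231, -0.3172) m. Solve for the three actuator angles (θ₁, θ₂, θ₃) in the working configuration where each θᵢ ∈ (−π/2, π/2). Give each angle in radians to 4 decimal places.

θ₁ = 0.6113, θ₂ = 1.2216, θ₃ = 0.9599

arm 1 (φ=0.0°): x'=0.0465, y'=-0.0231
  A=0.1035, B=-0.3172, C=(l²−L²−A²−y'²−z²)/(2L)=-0.0973
  γ=atan2(-0.3172,0.1035)=-1.2554;  ψ=arccos(-0.2916)=1.8667;  θ1=γ+ψ≈0.6113
φ2=120.0° → target in arm frame (-0.0433, -0.0287)
  A cos θ + B sin θ = C:  0.1933·cos θ + -0.3172·sin θ = -0.2319
  γ=atan2(-0.3172,0.1933)=-1.0236;  ψ=arccos(-0.6244)=2.2452;  θ2=γ+ψ≈1.2216
rotate P by −φ3: (-0.0032, 0.0518, -0.3172)
  e−x'=0.1532;  (l²−L²−(e−x')²−y'²−z²)/2L = -0.1719
  √(A²+B²)=0.3523;  θ3 = -1.1207+2.0806 ≈ 0.9599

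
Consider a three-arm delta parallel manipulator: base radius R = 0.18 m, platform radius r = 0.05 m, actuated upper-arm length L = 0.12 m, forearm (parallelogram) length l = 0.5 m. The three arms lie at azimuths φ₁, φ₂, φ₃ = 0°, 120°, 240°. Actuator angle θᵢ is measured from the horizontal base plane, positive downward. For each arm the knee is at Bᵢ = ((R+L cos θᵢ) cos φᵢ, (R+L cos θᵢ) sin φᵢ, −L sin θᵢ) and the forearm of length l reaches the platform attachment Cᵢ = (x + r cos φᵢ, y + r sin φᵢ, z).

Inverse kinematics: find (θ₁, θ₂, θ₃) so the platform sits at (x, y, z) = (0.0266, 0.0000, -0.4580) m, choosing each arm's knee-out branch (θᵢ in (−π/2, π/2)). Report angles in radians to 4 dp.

θ₁ = 0.0872, θ₂ = 0.2618, θ₃ = 0.2618

φ1=0.0° → target in arm frame (0.0266, 0.0000)
  e−x'=0.1034;  (l²−L²−(e−x')²−y'²−z²)/2L = 0.0631
  √(A²+B²)=0.4695;  θ1 = -1.3488+1.4360 ≈ 0.0872
rotate P by −φ2: (-0.0133, -0.0230, -0.4580)
  A cos θ + B sin θ = C:  0.1433·cos θ + -0.4580·sin θ = 0.0199
  √(A²+B²)=0.4799;  θ2 = -1.2676+1.5294 ≈ 0.2618
rotate P by −φ3: (-0.0133, 0.0230, -0.4580)
  A cos θ + B sin θ = C:  0.1433·cos θ + -0.4580·sin θ = 0.0199
  θ3 = atan2(B,A) + arccos(C/0.4799) = 0.2618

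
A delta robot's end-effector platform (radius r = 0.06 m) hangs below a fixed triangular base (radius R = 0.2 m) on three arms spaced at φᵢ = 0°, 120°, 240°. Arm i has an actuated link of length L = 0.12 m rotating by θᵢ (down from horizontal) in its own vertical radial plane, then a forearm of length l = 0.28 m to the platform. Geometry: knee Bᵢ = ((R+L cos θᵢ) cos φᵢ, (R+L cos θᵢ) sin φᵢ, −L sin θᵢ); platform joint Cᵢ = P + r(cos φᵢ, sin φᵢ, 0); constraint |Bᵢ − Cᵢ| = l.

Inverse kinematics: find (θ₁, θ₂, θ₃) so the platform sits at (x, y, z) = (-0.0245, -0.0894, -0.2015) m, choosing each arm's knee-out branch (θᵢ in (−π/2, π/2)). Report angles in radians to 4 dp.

rotate P by −φ1: (-0.0245, -0.0894, -0.2015)
  A cos θ + B sin θ = C:  0.1645·cos θ + -0.2015·sin θ = -0.0486
  √(A²+B²)=0.2601;  θ1 = -0.8861+1.7586 ≈ 0.8724
φ2=120.0° → target in arm frame (-0.0652, 0.0659)
  A=0.2052, B=-0.2015, C=(l²−L²−A²−y'²−z²)/(2L)=-0.0960
  γ=atan2(-0.2015,0.2052)=-0.7764;  ψ=arccos(-0.3339)=1.9112;  θ2=γ+ψ≈1.1348
rotate P by −φ3: (0.0897, 0.0235, -0.2015)
  A=0.0503, B=-0.2015, C=(l²−L²−A²−y'²−z²)/(2L)=0.0846
  θ3 = atan2(B,A) + arccos(C/0.2077) = -0.1750

θ₁ = 0.8724, θ₂ = 1.1348, θ₃ = -0.1750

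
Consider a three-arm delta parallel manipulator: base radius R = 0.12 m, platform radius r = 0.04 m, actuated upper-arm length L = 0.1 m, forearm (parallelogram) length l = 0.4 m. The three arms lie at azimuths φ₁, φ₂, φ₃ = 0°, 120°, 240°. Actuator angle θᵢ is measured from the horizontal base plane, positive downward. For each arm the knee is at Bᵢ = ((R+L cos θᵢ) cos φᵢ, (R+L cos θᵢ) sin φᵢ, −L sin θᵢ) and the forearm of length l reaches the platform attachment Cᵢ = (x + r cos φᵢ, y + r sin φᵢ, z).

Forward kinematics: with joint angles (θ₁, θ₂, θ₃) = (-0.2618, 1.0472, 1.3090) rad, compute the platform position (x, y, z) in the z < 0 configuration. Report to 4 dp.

(0.2067, 0.0398, -0.3710)

centre 1 = (0.1766·cos0.0°, 0.1766·sin0.0°, 0.0259) = (0.1766, 0.0000, 0.0259)
arm 2 at φ=120.0°: ρ2 = 0.1300;  centre 2 = (-0.0650, 0.1126, -0.0866)
centre 3 = (0.1059·cos240.0°, 0.1059·sin240.0°, -0.0966) = (-0.0529, -0.0917, -0.0966)
subtract pairs → two planes through P
[-0.4832 0.2252 -0.2250]·P = -0.0075;  [-0.4591 -0.1834 -0.2449]·P = -0.0113
Cramer: x(z) = 0.0204-0.5022z;  y(z) = 0.0106-0.0785z
sphere 1 gives Az²+Bz+C=0 with A=1.2584, B=0.1035, C=-0.1348;  B²−4AC=0.6893;  roots -0.3710, 0.2888;  negative root z = -0.3710
x = 0.2067, y = 0.0398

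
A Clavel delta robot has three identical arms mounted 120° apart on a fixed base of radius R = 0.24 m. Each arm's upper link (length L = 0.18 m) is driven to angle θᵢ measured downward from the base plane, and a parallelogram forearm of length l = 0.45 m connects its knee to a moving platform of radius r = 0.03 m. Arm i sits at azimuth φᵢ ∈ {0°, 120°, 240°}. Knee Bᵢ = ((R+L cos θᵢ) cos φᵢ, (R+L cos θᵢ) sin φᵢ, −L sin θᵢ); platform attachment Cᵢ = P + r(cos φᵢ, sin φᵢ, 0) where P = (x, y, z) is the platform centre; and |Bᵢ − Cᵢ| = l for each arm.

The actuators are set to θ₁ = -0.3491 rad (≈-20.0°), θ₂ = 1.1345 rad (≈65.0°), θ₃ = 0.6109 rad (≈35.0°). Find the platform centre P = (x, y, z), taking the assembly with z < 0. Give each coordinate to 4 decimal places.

φ1=0.0°: virtual centre (0.3791, 0.0000, 0.0616), radius l
S2 = (0.2861·cos120.0°, 0.2861·sin120.0°, -0.1631) = (-0.1430, 0.2477, -0.1631)
S3 = (0.3574·cos240.0°, 0.3574·sin240.0°, -0.1032) = (-0.1787, -0.3096, -0.1032)
|S₂|²−|S₁|² = -0.0391;  |S₃|²−|S₁|² = -0.0091
linear system: -1.0444x+0.4955y = -0.0391−-0.4494z; -1.1157x+-0.6191y = -0.0091−-0.3296z
det = 1.1994;  x = 0.0239+-0.3682z,  y = -0.0284+0.1310z
into |P−S₁|² = l²: 1.1527z² + 0.1309z + -0.0717 = 0;  Δ = 0.3479;  z = -0.3126 or 0.1990 → z<0 root = -0.3126
x = 0.1390, y = -0.0694

(0.1390, -0.0694, -0.3126)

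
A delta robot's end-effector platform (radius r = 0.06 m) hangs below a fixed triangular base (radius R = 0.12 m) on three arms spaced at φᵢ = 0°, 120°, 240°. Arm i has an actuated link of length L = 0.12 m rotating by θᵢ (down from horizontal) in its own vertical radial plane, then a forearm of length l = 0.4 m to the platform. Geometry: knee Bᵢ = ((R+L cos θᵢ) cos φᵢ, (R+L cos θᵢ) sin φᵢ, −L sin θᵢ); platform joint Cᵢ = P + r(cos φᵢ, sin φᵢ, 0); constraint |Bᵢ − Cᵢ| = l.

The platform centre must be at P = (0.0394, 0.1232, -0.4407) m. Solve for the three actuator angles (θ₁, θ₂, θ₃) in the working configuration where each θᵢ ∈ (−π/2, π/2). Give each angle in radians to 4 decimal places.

θ₁ = 0.6984, θ₂ = 0.5237, θ₃ = 1.2221

φ1=0.0° → target in arm frame (0.0394, 0.1232)
  A cos θ + B sin θ = C:  0.0206·cos θ + -0.4407·sin θ = -0.2676
  √(A²+B²)=0.4412;  θ1 = -1.5241+2.2225 ≈ 0.6984
rotate P by −φ2: (0.0870, -0.0957, -0.4407)
  e−x'=-0.0270;  (l²−L²−(e−x')²−y'²−z²)/2L = -0.2438
  γ=atan2(-0.4407,-0.0270)=-1.6320;  ψ=arccos(-0.5521)=2.1557;  θ2=γ+ψ≈0.5237
arm 3 (φ=240.0°): x'=-0.1264, y'=-0.0275
  A cos θ + B sin θ = C:  0.1864·cos θ + -0.4407·sin θ = -0.3505
  √(A²+B²)=0.4785;  θ3 = -1.1707+2.3927 ≈ 1.2221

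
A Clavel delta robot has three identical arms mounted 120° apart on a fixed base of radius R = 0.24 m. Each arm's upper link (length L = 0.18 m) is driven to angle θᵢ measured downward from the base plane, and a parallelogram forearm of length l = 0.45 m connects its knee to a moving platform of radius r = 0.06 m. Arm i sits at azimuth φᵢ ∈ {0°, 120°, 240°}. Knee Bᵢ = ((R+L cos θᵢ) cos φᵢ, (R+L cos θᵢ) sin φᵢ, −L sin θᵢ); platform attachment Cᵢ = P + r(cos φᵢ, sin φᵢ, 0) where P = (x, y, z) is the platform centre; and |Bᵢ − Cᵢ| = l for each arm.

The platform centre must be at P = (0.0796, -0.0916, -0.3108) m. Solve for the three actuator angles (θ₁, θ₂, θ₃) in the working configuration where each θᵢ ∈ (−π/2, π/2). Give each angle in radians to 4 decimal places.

θ₁ = -0.1746, θ₂ = 0.8728, θ₃ = 0.0874

rotate P by −φ1: (0.0796, -0.0916, -0.3108)
  e−x'=0.1004;  (l²−L²−(e−x')²−y'²−z²)/2L = 0.1529
  γ=atan2(-0.3108,0.1004)=-1.2583;  ψ=arccos(0.4680)=1.0837;  θ1=γ+ψ≈-0.1746
rotate P by −φ2: (-0.1191, -0.0231, -0.3108)
  e−x'=0.2991;  (l²−L²−(e−x')²−y'²−z²)/2L = -0.0459
  √(A²+B²)=0.4314;  θ2 = -0.8045+1.6773 ≈ 0.8728
φ3=240.0° → target in arm frame (0.0395, 0.1147)
  A cos θ + B sin θ = C:  0.1405·cos θ + -0.3108·sin θ = 0.1128
  θ3 = atan2(B,A) + arccos(C/0.3411) = 0.0874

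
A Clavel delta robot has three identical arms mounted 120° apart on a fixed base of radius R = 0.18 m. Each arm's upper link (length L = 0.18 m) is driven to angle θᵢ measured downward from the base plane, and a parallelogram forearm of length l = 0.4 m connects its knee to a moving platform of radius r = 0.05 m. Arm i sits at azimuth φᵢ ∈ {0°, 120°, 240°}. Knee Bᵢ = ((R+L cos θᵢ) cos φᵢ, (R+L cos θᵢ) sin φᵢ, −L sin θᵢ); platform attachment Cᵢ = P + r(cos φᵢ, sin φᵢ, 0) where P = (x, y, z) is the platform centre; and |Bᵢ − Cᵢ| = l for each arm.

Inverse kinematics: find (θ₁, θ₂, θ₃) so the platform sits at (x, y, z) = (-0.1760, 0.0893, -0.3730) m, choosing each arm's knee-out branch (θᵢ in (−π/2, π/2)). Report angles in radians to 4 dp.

φ1=0.0° → target in arm frame (-0.1760, 0.0893)
  A=0.3060, B=-0.3730, C=(l²−L²−A²−y'²−z²)/(2L)=-0.3143
  γ=atan2(-0.3730,0.3060)=-0.8838;  ψ=arccos(-0.6514)=2.2802;  θ1=γ+ψ≈1.3965
φ2=120.0° → target in arm frame (0.1653, 0.1078)
  A=-0.0353, B=-0.3730, C=(l²−L²−A²−y'²−z²)/(2L)=-0.0678
  γ=atan2(-0.3730,-0.0353)=-1.6652;  ψ=arccos(-0.1808)=1.7526;  θ2=γ+ψ≈0.0874
rotate P by −φ3: (0.0107, -0.1971, -0.3730)
  e−x'=0.1193;  (l²−L²−(e−x')²−y'²−z²)/2L = -0.1795
  √(A²+B²)=0.3916;  θ3 = -1.2612+2.0468 ≈ 0.7857

θ₁ = 1.3965, θ₂ = 0.0874, θ₃ = 0.7857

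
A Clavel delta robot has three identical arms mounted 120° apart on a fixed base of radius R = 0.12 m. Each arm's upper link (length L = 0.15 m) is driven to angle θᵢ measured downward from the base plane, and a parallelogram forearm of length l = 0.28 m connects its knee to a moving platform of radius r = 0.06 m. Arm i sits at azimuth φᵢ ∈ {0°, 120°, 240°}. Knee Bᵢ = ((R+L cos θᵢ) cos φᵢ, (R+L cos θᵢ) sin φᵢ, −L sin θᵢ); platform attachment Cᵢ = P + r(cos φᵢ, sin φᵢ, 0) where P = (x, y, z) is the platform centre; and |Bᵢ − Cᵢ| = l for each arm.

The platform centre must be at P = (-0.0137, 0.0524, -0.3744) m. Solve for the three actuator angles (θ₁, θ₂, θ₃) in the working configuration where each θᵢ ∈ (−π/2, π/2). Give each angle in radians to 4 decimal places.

φ1=0.0° → target in arm frame (-0.0137, 0.0524)
  e−x'=0.0737;  (l²−L²−(e−x')²−y'²−z²)/2L = -0.3082
  γ=atan2(-0.3744,0.0737)=-1.3764;  ψ=arccos(-0.8076)=2.5109;  θ1=γ+ψ≈1.1345
rotate P by −φ2: (0.0522, -0.0143, -0.3744)
  A=0.0078, B=-0.3744, C=(l²−L²−A²−y'²−z²)/(2L)=-0.2818
  γ=atan2(-0.3744,0.0078)=-1.5500;  ψ=arccos(-0.7525)=2.4227;  θ2=γ+ψ≈0.8726
rotate P by −φ3: (-0.0385, -0.0381, -0.3744)
  A=0.0985, B=-0.3744, C=(l²−L²−A²−y'²−z²)/(2L)=-0.3181
  √(A²+B²)=0.3871;  θ3 = -1.3135+2.5351 ≈ 1.2217

θ₁ = 1.1345, θ₂ = 0.8726, θ₃ = 1.2217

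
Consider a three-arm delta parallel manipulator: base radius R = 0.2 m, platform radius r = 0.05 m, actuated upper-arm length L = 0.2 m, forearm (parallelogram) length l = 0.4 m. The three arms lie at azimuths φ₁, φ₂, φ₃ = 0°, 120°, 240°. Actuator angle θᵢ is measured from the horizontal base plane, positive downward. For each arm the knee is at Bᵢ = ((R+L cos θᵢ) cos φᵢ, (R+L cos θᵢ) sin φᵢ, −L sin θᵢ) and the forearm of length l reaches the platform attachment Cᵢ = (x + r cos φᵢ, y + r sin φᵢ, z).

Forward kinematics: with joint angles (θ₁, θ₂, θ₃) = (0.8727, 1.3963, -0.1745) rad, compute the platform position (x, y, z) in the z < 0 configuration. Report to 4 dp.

φ1=0.0°: virtual centre (0.2786, 0.0000, -0.1532), radius l
φ2=120.0°: virtual centre (-0.0924, 0.1600, -0.1970), radius l
arm 3 at φ=240.0°: (R−r)+L cos θ3 = 0.3470;  O3 = (-0.1735, -0.3005, 0.0347)
subtract pairs → two planes through P
plane₁₂: -0.7418x+0.3199y+-0.0875z = -0.0281
Cramer: x(z) = 0.0141+0.0921z;  y(z) = -0.0553+0.4869z
quadratic in z: (1.2456)z²+(0.2038)z+(-0.0635)=0, √Δ=0.5984 → z ∈ {-0.3220, 0.1584}; z = -0.3220 (taking z<0)
x = -0.0156, y = -0.2121

(-0.0156, -0.2121, -0.3220)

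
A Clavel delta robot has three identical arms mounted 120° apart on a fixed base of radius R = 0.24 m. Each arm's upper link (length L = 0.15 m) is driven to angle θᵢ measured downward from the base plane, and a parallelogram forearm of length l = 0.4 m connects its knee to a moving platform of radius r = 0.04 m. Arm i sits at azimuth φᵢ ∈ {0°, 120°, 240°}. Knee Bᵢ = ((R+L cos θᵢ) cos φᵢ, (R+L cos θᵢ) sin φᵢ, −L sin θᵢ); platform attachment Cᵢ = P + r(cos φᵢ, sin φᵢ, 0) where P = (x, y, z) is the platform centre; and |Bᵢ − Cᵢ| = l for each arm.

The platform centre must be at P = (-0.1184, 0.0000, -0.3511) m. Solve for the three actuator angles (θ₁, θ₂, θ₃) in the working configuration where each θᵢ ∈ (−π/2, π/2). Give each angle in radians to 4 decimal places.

rotate P by −φ1: (-0.1184, 0.0000, -0.3511)
  A=0.3184, B=-0.3511, C=(l²−L²−A²−y'²−z²)/(2L)=-0.2905
  √(A²+B²)=0.4740;  θ1 = -0.8342+2.2305 ≈ 1.3963
rotate P by −φ2: (0.0592, 0.1025, -0.3511)
  A=0.1408, B=-0.3511, C=(l²−L²−A²−y'²−z²)/(2L)=-0.0537
  θ2 = atan2(B,A) + arccos(C/0.3783) = 0.5238
rotate P by −φ3: (0.0592, -0.1025, -0.3511)
  e−x'=0.1408;  (l²−L²−(e−x')²−y'²−z²)/2L = -0.0537
  √(A²+B²)=0.3783;  θ3 = -1.1894+1.7132 ≈ 0.5238

θ₁ = 1.3963, θ₂ = 0.5238, θ₃ = 0.5238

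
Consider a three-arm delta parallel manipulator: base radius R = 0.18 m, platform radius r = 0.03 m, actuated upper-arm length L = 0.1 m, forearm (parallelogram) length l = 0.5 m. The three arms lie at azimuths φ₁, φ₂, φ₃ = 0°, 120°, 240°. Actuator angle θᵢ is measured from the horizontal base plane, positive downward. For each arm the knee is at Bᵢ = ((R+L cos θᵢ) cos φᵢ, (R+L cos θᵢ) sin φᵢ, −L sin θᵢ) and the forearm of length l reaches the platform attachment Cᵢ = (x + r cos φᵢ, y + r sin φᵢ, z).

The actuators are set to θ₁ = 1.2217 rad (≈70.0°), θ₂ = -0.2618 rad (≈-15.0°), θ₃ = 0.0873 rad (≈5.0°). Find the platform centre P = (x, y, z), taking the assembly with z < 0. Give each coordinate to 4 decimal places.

(-0.1770, 0.0348, -0.4380)

S1 = (0.1842·cos0.0°, 0.1842·sin0.0°, -0.0940) = (0.1842, 0.0000, -0.0940)
S2 = (0.2466·cos120.0°, 0.2466·sin120.0°, 0.0259) = (-0.1233, 0.2136, 0.0259)
S3 = (0.2496·cos240.0°, 0.2496·sin240.0°, -0.0087) = (-0.1248, -0.2162, -0.0087)
eliminate P² terms by subtracting sphere 1 from 2 and 3
[-0.6150 0.4271 0.2397]·P = 0.0187;  [-0.6180 -0.4324 0.1705]·P = 0.0196
Cramer: x(z) = -0.0311+0.3330z;  y(z) = -0.0009-0.0817z
into |P−S₁|² = l²: 1.1176z² + 0.0447z + -0.1948 = 0;  Δ = 0.8729;  z = -0.4380 or 0.3980 → z<0 root = -0.4380
x = -0.1770, y = 0.0348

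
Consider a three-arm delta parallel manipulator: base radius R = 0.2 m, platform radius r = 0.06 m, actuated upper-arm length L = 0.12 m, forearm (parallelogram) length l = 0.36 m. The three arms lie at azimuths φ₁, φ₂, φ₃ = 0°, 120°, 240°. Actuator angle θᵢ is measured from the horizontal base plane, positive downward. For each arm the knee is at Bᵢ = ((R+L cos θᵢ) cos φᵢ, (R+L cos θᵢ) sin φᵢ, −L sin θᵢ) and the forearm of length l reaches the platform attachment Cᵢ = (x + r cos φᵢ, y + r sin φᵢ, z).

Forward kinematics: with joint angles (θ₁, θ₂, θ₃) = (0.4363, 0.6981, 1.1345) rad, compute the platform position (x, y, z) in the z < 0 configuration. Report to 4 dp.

centre 1 = (0.2488·cos0.0°, 0.2488·sin0.0°, -0.0507) = (0.2488, 0.0000, -0.0507)
centre 2 = (0.2319·cos120.0°, 0.2319·sin120.0°, -0.0771) = (-0.1160, 0.2009, -0.0771)
φ3=240.0°: virtual centre (-0.0954, -0.1652, -0.1088), radius l
subtract pairs → two planes through P
[-0.7294 0.4017 -0.0528]·P = -0.0047;  [-0.6882 -0.3303 -0.1161]·P = -0.0163
det = 0.5174;  x = 0.0156+-0.1239z,  y = 0.0166+-0.0934z
into |P−centre ₁|² = l²: 1.0241z² + 0.1561z + -0.0724 = 0;  Δ = 0.3209;  z = -0.3528 or 0.2004 → z<0 root = -0.3528
x = 0.0593, y = 0.0496

(0.0593, 0.0496, -0.3528)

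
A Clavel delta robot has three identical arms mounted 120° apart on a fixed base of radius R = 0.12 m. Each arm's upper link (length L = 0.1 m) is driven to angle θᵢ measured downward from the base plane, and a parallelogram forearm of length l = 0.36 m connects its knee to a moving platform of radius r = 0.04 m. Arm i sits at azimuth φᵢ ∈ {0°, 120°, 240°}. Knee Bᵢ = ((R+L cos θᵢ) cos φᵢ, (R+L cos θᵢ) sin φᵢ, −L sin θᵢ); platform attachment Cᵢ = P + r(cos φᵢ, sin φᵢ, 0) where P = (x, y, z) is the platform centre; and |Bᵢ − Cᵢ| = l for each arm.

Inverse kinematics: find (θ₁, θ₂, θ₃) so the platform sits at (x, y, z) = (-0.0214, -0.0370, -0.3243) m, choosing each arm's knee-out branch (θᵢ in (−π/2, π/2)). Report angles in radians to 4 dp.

θ₁ = 0.2621, θ₂ = 0.2618, θ₃ = -0.0867

arm 1 (φ=0.0°): x'=-0.0214, y'=-0.0370
  A=0.1014, B=-0.3243, C=(l²−L²−A²−y'²−z²)/(2L)=0.0139
  γ=atan2(-0.3243,0.1014)=-1.2678;  ψ=arccos(0.0409)=1.5299;  θ1=γ+ψ≈0.2621
φ2=120.0° → target in arm frame (-0.0213, 0.0370)
  A=0.1013, B=-0.3243, C=(l²−L²−A²−y'²−z²)/(2L)=0.0139
  √(A²+B²)=0.3398;  θ2 = -1.2679+1.5298 ≈ 0.2618
arm 3 (φ=240.0°): x'=0.0427, y'=0.0000
  A cos θ + B sin θ = C:  0.0373·cos θ + -0.3243·sin θ = 0.0652
  γ=atan2(-0.3243,0.0373)=-1.4564;  ψ=arccos(0.1998)=1.3697;  θ3=γ+ψ≈-0.0867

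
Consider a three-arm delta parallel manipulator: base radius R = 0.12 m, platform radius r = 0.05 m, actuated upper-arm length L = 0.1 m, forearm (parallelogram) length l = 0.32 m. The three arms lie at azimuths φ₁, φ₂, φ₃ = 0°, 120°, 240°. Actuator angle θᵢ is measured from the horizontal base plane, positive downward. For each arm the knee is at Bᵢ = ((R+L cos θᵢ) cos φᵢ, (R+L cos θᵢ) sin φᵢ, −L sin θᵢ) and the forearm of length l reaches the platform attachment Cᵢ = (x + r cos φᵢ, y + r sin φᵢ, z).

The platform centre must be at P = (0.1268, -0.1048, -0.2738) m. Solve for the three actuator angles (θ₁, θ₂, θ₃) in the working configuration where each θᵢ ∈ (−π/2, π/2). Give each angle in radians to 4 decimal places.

θ₁ = -0.2622, θ₂ = 1.2215, θ₃ = 0.3487

φ1=0.0° → target in arm frame (0.1268, -0.1048)
  A cos θ + B sin θ = C:  -0.0568·cos θ + -0.2738·sin θ = 0.0161
  θ1 = atan2(B,A) + arccos(C/0.2796) = -0.2622
arm 2 (φ=120.0°): x'=-0.1542, y'=-0.0574
  A=0.2242, B=-0.2738, C=(l²−L²−A²−y'²−z²)/(2L)=-0.1806
  √(A²+B²)=0.3539;  θ2 = -0.8848+2.1063 ≈ 1.2215
φ3=240.0° → target in arm frame (0.0274, 0.1622)
  A cos θ + B sin θ = C:  0.0426·cos θ + -0.2738·sin θ = -0.0535
  θ3 = atan2(B,A) + arccos(C/0.2771) = 0.3487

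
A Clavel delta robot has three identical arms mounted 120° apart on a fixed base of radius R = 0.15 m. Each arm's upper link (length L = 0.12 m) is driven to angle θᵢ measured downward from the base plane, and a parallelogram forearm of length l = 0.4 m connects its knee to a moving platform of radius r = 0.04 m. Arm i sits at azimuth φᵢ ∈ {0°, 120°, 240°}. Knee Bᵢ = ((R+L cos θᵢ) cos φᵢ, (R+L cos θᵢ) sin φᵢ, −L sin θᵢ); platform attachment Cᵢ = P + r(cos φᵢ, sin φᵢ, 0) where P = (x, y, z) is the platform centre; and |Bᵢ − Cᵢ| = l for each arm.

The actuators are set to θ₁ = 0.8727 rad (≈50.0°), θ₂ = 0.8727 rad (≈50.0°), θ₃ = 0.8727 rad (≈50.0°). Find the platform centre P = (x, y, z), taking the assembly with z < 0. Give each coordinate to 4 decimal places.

φ1=0.0°: virtual centre (0.1871, 0.0000, -0.0919), radius l
arm 2 at φ=120.0°: (R−r)+L cos θ2 = 0.1871;  S2 = (-0.0936, 0.1621, -0.0919)
φ3=240.0°: virtual centre (-0.0936, -0.1621, -0.0919), radius l
subtract pairs → two planes through P
linear system: -0.5614x+0.3241y = 0.0000−0.0000z; -0.5614x+-0.3241y = 0.0000−0.0000z
det = 0.3639;  x = 0.0000+0.0000z,  y = 0.0000+0.0000z
quadratic in z: (1.0000)z²+(0.1839)z+(-0.1165)=0, √Δ=0.7071 → z ∈ {-0.4455, 0.2616}; z = -0.4455 (taking z<0)
x = 0.0000, y = 0.0000

(0.0000, 0.0000, -0.4455)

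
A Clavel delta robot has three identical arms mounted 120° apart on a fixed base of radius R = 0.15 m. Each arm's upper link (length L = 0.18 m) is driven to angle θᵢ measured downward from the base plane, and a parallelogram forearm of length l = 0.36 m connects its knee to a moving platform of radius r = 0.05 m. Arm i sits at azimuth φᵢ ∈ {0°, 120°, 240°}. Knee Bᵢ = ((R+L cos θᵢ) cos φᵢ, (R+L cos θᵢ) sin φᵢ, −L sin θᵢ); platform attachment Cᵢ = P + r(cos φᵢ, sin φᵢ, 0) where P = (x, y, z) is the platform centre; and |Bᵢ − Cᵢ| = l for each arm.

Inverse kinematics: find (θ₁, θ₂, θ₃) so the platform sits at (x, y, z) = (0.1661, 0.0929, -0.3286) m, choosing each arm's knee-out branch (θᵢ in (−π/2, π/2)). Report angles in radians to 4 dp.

φ1=0.0° → target in arm frame (0.1661, 0.0929)
  e−x'=-0.0661;  (l²−L²−(e−x')²−y'²−z²)/2L = -0.0660
  γ=atan2(-0.3286,-0.0661)=-1.7693;  ψ=arccos(-0.1971)=1.7691;  θ1=γ+ψ≈-0.0002
rotate P by −φ2: (-0.0026, -0.1903, -0.3286)
  A=0.1026, B=-0.3286, C=(l²−L²−A²−y'²−z²)/(2L)=-0.1598
  γ=atan2(-0.3286,0.1026)=-1.2682;  ψ=arccos(-0.4641)=2.0534;  θ2=γ+ψ≈0.7853
rotate P by −φ3: (-0.1635, 0.0974, -0.3286)
  e−x'=0.2635;  (l²−L²−(e−x')²−y'²−z²)/2L = -0.2492
  γ=atan2(-0.3286,0.2635)=-0.8949;  ψ=arccos(-0.5915)=2.2038;  θ3=γ+ψ≈1.3089

θ₁ = -0.0002, θ₂ = 0.7853, θ₃ = 1.3089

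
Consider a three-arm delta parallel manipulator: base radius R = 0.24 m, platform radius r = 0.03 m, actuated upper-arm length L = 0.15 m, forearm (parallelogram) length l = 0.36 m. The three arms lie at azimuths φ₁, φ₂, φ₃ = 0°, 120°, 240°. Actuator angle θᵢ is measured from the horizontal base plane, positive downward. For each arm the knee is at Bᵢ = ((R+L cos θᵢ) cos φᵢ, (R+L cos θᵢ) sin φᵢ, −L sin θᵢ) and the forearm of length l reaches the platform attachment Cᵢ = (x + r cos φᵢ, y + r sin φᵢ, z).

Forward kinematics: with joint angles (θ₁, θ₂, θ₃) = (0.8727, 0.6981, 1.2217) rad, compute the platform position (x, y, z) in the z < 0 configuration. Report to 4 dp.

(0.0121, 0.0547, -0.3149)

S1 = (0.3064·cos0.0°, 0.3064·sin0.0°, -0.1149) = (0.3064, 0.0000, -0.1149)
arm 2 at φ=120.0°: e+L cos θ2 = 0.3249;  S2 = (-0.1625, 0.2814, -0.0964)
arm 3 at φ=240.0°: e+L cos θ3 = 0.2613;  S3 = (-0.1307, -0.2263, -0.1410)
|S₂|²−|S₁|² = 0.0078;  |S₃|²−|S₁|² = -0.0189
plane₁₂: -0.9377x+0.5628y+0.0370z = 0.0078
Cramer: x(z) = 0.0078-0.0137z;  y(z) = 0.0268-0.0886z
into |P−S₁|² = l²: 1.0080z² + 0.2333z + -0.0265 = 0;  Δ = 0.1613;  z = -0.3149 or 0.0835 → z<0 root = -0.3149
x = 0.0121, y = 0.0547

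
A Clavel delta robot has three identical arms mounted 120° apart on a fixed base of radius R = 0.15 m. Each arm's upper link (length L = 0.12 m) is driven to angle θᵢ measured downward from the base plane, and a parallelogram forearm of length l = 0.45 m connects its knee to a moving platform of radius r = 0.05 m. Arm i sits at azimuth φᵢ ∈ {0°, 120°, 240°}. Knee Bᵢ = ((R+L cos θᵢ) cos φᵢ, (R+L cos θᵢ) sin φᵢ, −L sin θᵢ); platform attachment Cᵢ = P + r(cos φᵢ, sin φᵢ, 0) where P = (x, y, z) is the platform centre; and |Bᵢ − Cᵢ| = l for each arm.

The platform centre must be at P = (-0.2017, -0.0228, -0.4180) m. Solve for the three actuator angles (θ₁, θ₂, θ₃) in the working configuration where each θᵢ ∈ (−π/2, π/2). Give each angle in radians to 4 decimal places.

rotate P by −φ1: (-0.2017, -0.0228, -0.4180)
  A cos θ + B sin θ = C:  0.3017·cos θ + -0.4180·sin θ = -0.3257
  √(A²+B²)=0.5155;  θ1 = -0.9456+2.2547 ≈ 1.3091
arm 2 (φ=120.0°): x'=0.0811, y'=0.1861
  A=0.0189, B=-0.4180, C=(l²−L²−A²−y'²−z²)/(2L)=-0.0900
  γ=atan2(-0.4180,0.0189)=-1.5256;  ψ=arccos(-0.2151)=1.7876;  θ2=γ+ψ≈0.2620
rotate P by −φ3: (0.1206, -0.1633, -0.4180)
  e−x'=-0.0206;  (l²−L²−(e−x')²−y'²−z²)/2L = -0.0571
  γ=atan2(-0.4180,-0.0206)=-1.6200;  ψ=arccos(-0.1365)=1.7077;  θ3=γ+ψ≈0.0877

θ₁ = 1.3091, θ₂ = 0.2620, θ₃ = 0.0877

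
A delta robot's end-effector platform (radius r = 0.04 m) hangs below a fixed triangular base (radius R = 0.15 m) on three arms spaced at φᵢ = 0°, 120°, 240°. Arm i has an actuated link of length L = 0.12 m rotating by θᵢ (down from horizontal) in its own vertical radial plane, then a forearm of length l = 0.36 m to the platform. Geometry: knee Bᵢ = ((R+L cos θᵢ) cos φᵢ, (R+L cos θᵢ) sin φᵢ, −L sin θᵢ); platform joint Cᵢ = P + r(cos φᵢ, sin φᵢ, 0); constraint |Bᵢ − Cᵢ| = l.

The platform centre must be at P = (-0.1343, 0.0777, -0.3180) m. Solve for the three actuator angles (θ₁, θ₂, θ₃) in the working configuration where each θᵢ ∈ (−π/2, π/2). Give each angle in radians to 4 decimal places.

θ₁ = 1.2215, θ₂ = -0.1746, θ₃ = 0.6109

φ1=0.0° → target in arm frame (-0.1343, 0.0777)
  A=0.2443, B=-0.3180, C=(l²−L²−A²−y'²−z²)/(2L)=-0.2152
  γ=atan2(-0.3180,0.2443)=-0.9157;  ψ=arccos(-0.5366)=2.1372;  θ1=γ+ψ≈1.2215
φ2=120.0° → target in arm frame (0.1344, 0.0775)
  A cos θ + B sin θ = C:  -0.0244·cos θ + -0.3180·sin θ = 0.0312
  θ2 = atan2(B,A) + arccos(C/0.3189) = -0.1746
φ3=240.0° → target in arm frame (-0.0001, -0.1552)
  A=0.1101, B=-0.3180, C=(l²−L²−A²−y'²−z²)/(2L)=-0.0922
  √(A²+B²)=0.3365;  θ3 = -1.2374+1.8483 ≈ 0.6109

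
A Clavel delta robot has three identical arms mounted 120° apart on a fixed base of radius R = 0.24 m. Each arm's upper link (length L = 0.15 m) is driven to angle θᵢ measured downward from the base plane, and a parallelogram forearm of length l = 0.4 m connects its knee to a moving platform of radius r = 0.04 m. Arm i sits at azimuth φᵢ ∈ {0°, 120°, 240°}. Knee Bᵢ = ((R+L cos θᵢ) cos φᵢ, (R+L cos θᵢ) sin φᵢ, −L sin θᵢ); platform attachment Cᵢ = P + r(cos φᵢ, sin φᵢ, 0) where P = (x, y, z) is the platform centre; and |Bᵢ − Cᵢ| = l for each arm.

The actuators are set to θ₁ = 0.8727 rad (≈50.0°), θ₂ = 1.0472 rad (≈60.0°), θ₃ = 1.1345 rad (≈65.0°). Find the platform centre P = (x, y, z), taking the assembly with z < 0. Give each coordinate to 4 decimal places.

arm 1 at φ=0.0°: e+L cos θ1 = 0.2964;  centre 1 = (0.2964, 0.0000, -0.1149)
arm 2 at φ=120.0°: e+L cos θ2 = 0.2750;  centre 2 = (-0.1375, 0.2382, -0.1299)
φ3=240.0°: virtual centre (-0.1317, -0.2281, -0.1359), radius l
|centre ₂|²−|centre ₁|² = -0.0086;  |centre ₃|²−|centre ₁|² = -0.0132
plane₁₂: -0.8678x+0.4763y+-0.0300z = -0.0086
Cramer: x(z) = 0.0127-0.0420z;  y(z) = 0.0051-0.0135z
quadratic in z: (1.0019)z²+(0.2535)z+(-0.0663)=0, √Δ=0.5743 → z ∈ {-0.4131, 0.1601}; z = -0.4131 (taking z<0)
x = 0.0300, y = 0.0107

(0.0300, 0.0107, -0.4131)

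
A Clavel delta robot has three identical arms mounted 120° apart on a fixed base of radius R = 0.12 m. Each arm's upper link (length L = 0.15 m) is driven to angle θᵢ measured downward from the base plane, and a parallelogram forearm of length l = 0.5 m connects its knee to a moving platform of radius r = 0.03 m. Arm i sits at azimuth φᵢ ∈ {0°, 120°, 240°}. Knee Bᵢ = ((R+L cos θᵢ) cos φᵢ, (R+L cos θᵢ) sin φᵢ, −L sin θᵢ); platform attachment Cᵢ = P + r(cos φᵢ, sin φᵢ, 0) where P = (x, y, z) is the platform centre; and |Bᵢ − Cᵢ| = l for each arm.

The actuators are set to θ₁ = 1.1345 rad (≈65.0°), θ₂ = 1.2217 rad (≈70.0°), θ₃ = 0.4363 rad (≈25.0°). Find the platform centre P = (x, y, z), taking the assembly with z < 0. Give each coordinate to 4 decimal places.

(-0.0655, -0.1516, -0.5592)

S1 = (0.1534·cos0.0°, 0.1534·sin0.0°, -0.1359) = (0.1534, 0.0000, -0.1359)
φ2=120.0°: virtual centre (-0.0707, 0.1224, -0.1410), radius l
arm 3 at φ=240.0°: (R−r)+L cos θ3 = 0.2259;  S3 = (-0.1130, -0.1957, -0.0634)
eliminate P² terms by subtracting sphere 1 from 2 and 3
linear system: -0.4481x+0.2448y = -0.0022−-0.0100z; -0.5327x+-0.3914y = 0.0131−0.1451z
Cramer: x(z) = -0.0077+0.1034z;  y(z) = -0.0229+0.2301z
into |P−S₁|² = l²: 1.0636z² + 0.2280z + -0.2051 = 0;  Δ = 0.9244;  z = -0.5592 or 0.3448 → z<0 root = -0.5592
x = -0.0655, y = -0.1516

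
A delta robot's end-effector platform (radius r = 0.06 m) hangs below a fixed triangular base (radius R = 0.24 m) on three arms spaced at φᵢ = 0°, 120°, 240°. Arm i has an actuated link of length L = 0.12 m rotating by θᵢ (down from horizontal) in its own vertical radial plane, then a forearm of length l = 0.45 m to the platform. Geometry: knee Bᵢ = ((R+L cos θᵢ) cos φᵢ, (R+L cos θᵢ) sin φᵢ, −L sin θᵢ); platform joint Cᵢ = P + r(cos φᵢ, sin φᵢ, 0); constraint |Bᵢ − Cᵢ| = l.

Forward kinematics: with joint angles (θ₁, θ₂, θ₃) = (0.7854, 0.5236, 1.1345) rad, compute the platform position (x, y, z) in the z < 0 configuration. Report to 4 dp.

φ1=0.0°: virtual centre (0.2649, 0.0000, -0.0849), radius l
arm 2 at φ=120.0°: (R−r)+L cos θ2 = 0.2839;  O2 = (-0.1420, 0.2459, -0.0600)
O3 = (0.2307·cos240.0°, 0.2307·sin240.0°, -0.1088) = (-0.1154, -0.1998, -0.1088)
eliminate P² terms by subtracting sphere 1 from 2 and 3
[-0.8136 0.4918 0.0497]·P = 0.0069;  [-0.7604 -0.3996 -0.0478]·P = -0.0123
Cramer: x(z) = 0.0047-0.0052z;  y(z) = 0.0218-0.1097z
into |P−O₁|² = l²: 1.0121z² + 0.1676z + -0.1272 = 0;  Δ = 0.5429;  z = -0.4468 or 0.2812 → z<0 root = -0.4468
x = 0.0071, y = 0.0708

(0.0071, 0.0708, -0.4468)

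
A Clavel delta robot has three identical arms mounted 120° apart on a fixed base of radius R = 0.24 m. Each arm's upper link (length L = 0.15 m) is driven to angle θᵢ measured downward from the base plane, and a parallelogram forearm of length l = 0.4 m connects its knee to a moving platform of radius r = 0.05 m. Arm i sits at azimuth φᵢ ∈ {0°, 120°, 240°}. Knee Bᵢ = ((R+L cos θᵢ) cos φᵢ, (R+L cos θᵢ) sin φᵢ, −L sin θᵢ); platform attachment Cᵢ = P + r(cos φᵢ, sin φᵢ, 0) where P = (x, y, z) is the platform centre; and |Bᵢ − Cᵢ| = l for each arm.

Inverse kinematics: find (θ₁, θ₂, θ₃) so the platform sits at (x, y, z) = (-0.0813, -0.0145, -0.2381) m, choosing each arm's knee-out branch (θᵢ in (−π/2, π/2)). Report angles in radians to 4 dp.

arm 1 (φ=0.0°): x'=-0.0813, y'=-0.0145
  A cos θ + B sin θ = C:  0.2713·cos θ + -0.2381·sin θ = 0.0233
  γ=atan2(-0.2381,0.2713)=-0.7203;  ψ=arccos(0.0646)=1.5062;  θ1=γ+ψ≈0.7858
φ2=120.0° → target in arm frame (0.0281, 0.0777)
  A=0.1619, B=-0.2381, C=(l²−L²−A²−y'²−z²)/(2L)=0.1619
  √(A²+B²)=0.2879;  θ2 = -0.9736+0.9737 ≈ 0.0001
arm 3 (φ=240.0°): x'=0.0532, y'=-0.0632
  A cos θ + B sin θ = C:  0.1368·cos θ + -0.2381·sin θ = 0.1937
  θ3 = atan2(B,A) + arccos(C/0.2746) = -0.2615

θ₁ = 0.7858, θ₂ = 0.0001, θ₃ = -0.2615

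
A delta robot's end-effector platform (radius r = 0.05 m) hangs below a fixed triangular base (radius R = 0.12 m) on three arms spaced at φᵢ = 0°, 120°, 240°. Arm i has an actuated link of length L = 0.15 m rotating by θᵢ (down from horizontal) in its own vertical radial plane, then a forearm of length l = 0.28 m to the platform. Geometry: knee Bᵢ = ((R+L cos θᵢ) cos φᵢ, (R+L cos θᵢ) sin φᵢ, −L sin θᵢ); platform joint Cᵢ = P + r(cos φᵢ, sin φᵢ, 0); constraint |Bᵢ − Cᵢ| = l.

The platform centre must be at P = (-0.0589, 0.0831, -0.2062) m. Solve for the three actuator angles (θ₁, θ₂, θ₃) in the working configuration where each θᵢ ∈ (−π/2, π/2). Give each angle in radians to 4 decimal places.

θ₁ = 0.6981, θ₂ = -0.3491, θ₃ = 0.6111

rotate P by −φ1: (-0.0589, 0.0831, -0.2062)
  A=0.1289, B=-0.2062, C=(l²−L²−A²−y'²−z²)/(2L)=-0.0338
  √(A²+B²)=0.2432;  θ1 = -1.0121+1.7102 ≈ 0.6981
arm 2 (φ=120.0°): x'=0.1014, y'=0.0095
  e−x'=-0.0314;  (l²−L²−(e−x')²−y'²−z²)/2L = 0.0410
  γ=atan2(-0.2062,-0.0314)=-1.7220;  ψ=arccos(0.1966)=1.3729;  θ2=γ+ψ≈-0.3491
arm 3 (φ=240.0°): x'=-0.0425, y'=-0.0926
  A cos θ + B sin θ = C:  0.1125·cos θ + -0.2062·sin θ = -0.0262
  θ3 = atan2(B,A) + arccos(C/0.2349) = 0.6111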